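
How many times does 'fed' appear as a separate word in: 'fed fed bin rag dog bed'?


Scanning each word for exact match 'fed':
  Word 1: 'fed' -> MATCH
  Word 2: 'fed' -> MATCH
  Word 3: 'bin' -> no
  Word 4: 'rag' -> no
  Word 5: 'dog' -> no
  Word 6: 'bed' -> no
Total matches: 2

2


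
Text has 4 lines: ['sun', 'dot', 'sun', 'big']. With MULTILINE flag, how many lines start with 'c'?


With MULTILINE flag, ^ matches the start of each line.
Lines: ['sun', 'dot', 'sun', 'big']
Checking which lines start with 'c':
  Line 1: 'sun' -> no
  Line 2: 'dot' -> no
  Line 3: 'sun' -> no
  Line 4: 'big' -> no
Matching lines: []
Count: 0

0


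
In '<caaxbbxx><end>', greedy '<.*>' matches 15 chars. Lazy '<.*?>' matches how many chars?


Greedy '<.*>' tries to match as MUCH as possible.
Lazy '<.*?>' tries to match as LITTLE as possible.

String: '<caaxbbxx><end>'
Greedy '<.*>' starts at first '<' and extends to the LAST '>': '<caaxbbxx><end>' (15 chars)
Lazy '<.*?>' starts at first '<' and stops at the FIRST '>': '<caaxbbxx>' (10 chars)

10


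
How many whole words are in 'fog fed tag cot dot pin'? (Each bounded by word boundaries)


Word boundaries (\b) mark the start/end of each word.
Text: 'fog fed tag cot dot pin'
Splitting by whitespace:
  Word 1: 'fog'
  Word 2: 'fed'
  Word 3: 'tag'
  Word 4: 'cot'
  Word 5: 'dot'
  Word 6: 'pin'
Total whole words: 6

6


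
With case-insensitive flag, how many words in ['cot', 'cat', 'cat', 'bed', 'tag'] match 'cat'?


Case-insensitive matching: compare each word's lowercase form to 'cat'.
  'cot' -> lower='cot' -> no
  'cat' -> lower='cat' -> MATCH
  'cat' -> lower='cat' -> MATCH
  'bed' -> lower='bed' -> no
  'tag' -> lower='tag' -> no
Matches: ['cat', 'cat']
Count: 2

2


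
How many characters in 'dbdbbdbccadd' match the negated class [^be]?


Negated class [^be] matches any char NOT in {b, e}
Scanning 'dbdbbdbccadd':
  pos 0: 'd' -> MATCH
  pos 1: 'b' -> no (excluded)
  pos 2: 'd' -> MATCH
  pos 3: 'b' -> no (excluded)
  pos 4: 'b' -> no (excluded)
  pos 5: 'd' -> MATCH
  pos 6: 'b' -> no (excluded)
  pos 7: 'c' -> MATCH
  pos 8: 'c' -> MATCH
  pos 9: 'a' -> MATCH
  pos 10: 'd' -> MATCH
  pos 11: 'd' -> MATCH
Total matches: 8

8


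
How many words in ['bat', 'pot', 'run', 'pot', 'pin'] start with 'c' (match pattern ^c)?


Pattern ^c anchors to start of word. Check which words begin with 'c':
  'bat' -> no
  'pot' -> no
  'run' -> no
  'pot' -> no
  'pin' -> no
Matching words: []
Count: 0

0


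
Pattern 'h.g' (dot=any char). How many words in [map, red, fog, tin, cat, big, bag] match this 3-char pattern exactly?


Pattern 'h.g' means: starts with 'h', any single char, ends with 'g'.
Checking each word (must be exactly 3 chars):
  'map' (len=3): no
  'red' (len=3): no
  'fog' (len=3): no
  'tin' (len=3): no
  'cat' (len=3): no
  'big' (len=3): no
  'bag' (len=3): no
Matching words: []
Total: 0

0


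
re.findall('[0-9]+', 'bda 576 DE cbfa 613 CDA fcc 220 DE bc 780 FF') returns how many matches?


Pattern '[0-9]+' finds one or more digits.
Text: 'bda 576 DE cbfa 613 CDA fcc 220 DE bc 780 FF'
Scanning for matches:
  Match 1: '576'
  Match 2: '613'
  Match 3: '220'
  Match 4: '780'
Total matches: 4

4


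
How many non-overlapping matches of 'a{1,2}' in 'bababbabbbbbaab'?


Pattern 'a{1,2}' matches between 1 and 2 consecutive a's (greedy).
String: 'bababbabbbbbaab'
Finding runs of a's and applying greedy matching:
  Run at pos 1: 'a' (length 1)
  Run at pos 3: 'a' (length 1)
  Run at pos 6: 'a' (length 1)
  Run at pos 12: 'aa' (length 2)
Matches: ['a', 'a', 'a', 'aa']
Count: 4

4


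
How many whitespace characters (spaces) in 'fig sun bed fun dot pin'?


\s matches whitespace characters (spaces, tabs, etc.).
Text: 'fig sun bed fun dot pin'
This text has 6 words separated by spaces.
Number of spaces = number of words - 1 = 6 - 1 = 5

5


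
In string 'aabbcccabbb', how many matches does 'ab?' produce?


Pattern 'ab?' matches 'a' optionally followed by 'b'.
String: 'aabbcccabbb'
Scanning left to right for 'a' then checking next char:
  Match 1: 'a' (a not followed by b)
  Match 2: 'ab' (a followed by b)
  Match 3: 'ab' (a followed by b)
Total matches: 3

3


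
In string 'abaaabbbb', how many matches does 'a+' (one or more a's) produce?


Pattern 'a+' matches one or more consecutive a's.
String: 'abaaabbbb'
Scanning for runs of a:
  Match 1: 'a' (length 1)
  Match 2: 'aaa' (length 3)
Total matches: 2

2


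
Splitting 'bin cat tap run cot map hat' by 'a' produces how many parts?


Splitting by 'a' breaks the string at each occurrence of the separator.
Text: 'bin cat tap run cot map hat'
Parts after split:
  Part 1: 'bin c'
  Part 2: 't t'
  Part 3: 'p run cot m'
  Part 4: 'p h'
  Part 5: 't'
Total parts: 5

5


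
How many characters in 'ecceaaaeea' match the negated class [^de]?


Negated class [^de] matches any char NOT in {d, e}
Scanning 'ecceaaaeea':
  pos 0: 'e' -> no (excluded)
  pos 1: 'c' -> MATCH
  pos 2: 'c' -> MATCH
  pos 3: 'e' -> no (excluded)
  pos 4: 'a' -> MATCH
  pos 5: 'a' -> MATCH
  pos 6: 'a' -> MATCH
  pos 7: 'e' -> no (excluded)
  pos 8: 'e' -> no (excluded)
  pos 9: 'a' -> MATCH
Total matches: 6

6


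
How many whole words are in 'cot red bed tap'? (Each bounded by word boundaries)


Word boundaries (\b) mark the start/end of each word.
Text: 'cot red bed tap'
Splitting by whitespace:
  Word 1: 'cot'
  Word 2: 'red'
  Word 3: 'bed'
  Word 4: 'tap'
Total whole words: 4

4


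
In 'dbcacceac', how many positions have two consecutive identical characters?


Looking for consecutive identical characters in 'dbcacceac':
  pos 0-1: 'd' vs 'b' -> different
  pos 1-2: 'b' vs 'c' -> different
  pos 2-3: 'c' vs 'a' -> different
  pos 3-4: 'a' vs 'c' -> different
  pos 4-5: 'c' vs 'c' -> MATCH ('cc')
  pos 5-6: 'c' vs 'e' -> different
  pos 6-7: 'e' vs 'a' -> different
  pos 7-8: 'a' vs 'c' -> different
Consecutive identical pairs: ['cc']
Count: 1

1


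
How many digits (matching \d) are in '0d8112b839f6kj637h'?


\d matches any digit 0-9.
Scanning '0d8112b839f6kj637h':
  pos 0: '0' -> DIGIT
  pos 2: '8' -> DIGIT
  pos 3: '1' -> DIGIT
  pos 4: '1' -> DIGIT
  pos 5: '2' -> DIGIT
  pos 7: '8' -> DIGIT
  pos 8: '3' -> DIGIT
  pos 9: '9' -> DIGIT
  pos 11: '6' -> DIGIT
  pos 14: '6' -> DIGIT
  pos 15: '3' -> DIGIT
  pos 16: '7' -> DIGIT
Digits found: ['0', '8', '1', '1', '2', '8', '3', '9', '6', '6', '3', '7']
Total: 12

12


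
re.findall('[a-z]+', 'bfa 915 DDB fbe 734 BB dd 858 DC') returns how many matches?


Pattern '[a-z]+' finds one or more lowercase letters.
Text: 'bfa 915 DDB fbe 734 BB dd 858 DC'
Scanning for matches:
  Match 1: 'bfa'
  Match 2: 'fbe'
  Match 3: 'dd'
Total matches: 3

3


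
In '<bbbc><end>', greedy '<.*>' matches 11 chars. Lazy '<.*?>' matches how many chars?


Greedy '<.*>' tries to match as MUCH as possible.
Lazy '<.*?>' tries to match as LITTLE as possible.

String: '<bbbc><end>'
Greedy '<.*>' starts at first '<' and extends to the LAST '>': '<bbbc><end>' (11 chars)
Lazy '<.*?>' starts at first '<' and stops at the FIRST '>': '<bbbc>' (6 chars)

6


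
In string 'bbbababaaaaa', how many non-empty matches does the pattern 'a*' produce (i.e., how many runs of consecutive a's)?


Pattern 'a*' matches zero or more a's. We want non-empty runs of consecutive a's.
String: 'bbbababaaaaa'
Walking through the string to find runs of a's:
  Run 1: positions 3-3 -> 'a'
  Run 2: positions 5-5 -> 'a'
  Run 3: positions 7-11 -> 'aaaaa'
Non-empty runs found: ['a', 'a', 'aaaaa']
Count: 3

3


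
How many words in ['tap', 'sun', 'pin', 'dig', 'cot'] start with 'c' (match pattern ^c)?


Pattern ^c anchors to start of word. Check which words begin with 'c':
  'tap' -> no
  'sun' -> no
  'pin' -> no
  'dig' -> no
  'cot' -> MATCH (starts with 'c')
Matching words: ['cot']
Count: 1

1


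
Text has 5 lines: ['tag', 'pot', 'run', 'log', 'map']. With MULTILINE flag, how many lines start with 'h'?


With MULTILINE flag, ^ matches the start of each line.
Lines: ['tag', 'pot', 'run', 'log', 'map']
Checking which lines start with 'h':
  Line 1: 'tag' -> no
  Line 2: 'pot' -> no
  Line 3: 'run' -> no
  Line 4: 'log' -> no
  Line 5: 'map' -> no
Matching lines: []
Count: 0

0


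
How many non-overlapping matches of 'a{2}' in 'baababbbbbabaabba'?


Pattern 'a{2}' matches exactly 2 consecutive a's (greedy, non-overlapping).
String: 'baababbbbbabaabba'
Scanning for runs of a's:
  Run at pos 1: 'aa' (length 2) -> 1 match(es)
  Run at pos 4: 'a' (length 1) -> 0 match(es)
  Run at pos 10: 'a' (length 1) -> 0 match(es)
  Run at pos 12: 'aa' (length 2) -> 1 match(es)
  Run at pos 16: 'a' (length 1) -> 0 match(es)
Matches found: ['aa', 'aa']
Total: 2

2


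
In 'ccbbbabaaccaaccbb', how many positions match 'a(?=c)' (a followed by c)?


Lookahead 'a(?=c)' matches 'a' only when followed by 'c'.
String: 'ccbbbabaaccaaccbb'
Checking each position where char is 'a':
  pos 5: 'a' -> no (next='b')
  pos 7: 'a' -> no (next='a')
  pos 8: 'a' -> MATCH (next='c')
  pos 11: 'a' -> no (next='a')
  pos 12: 'a' -> MATCH (next='c')
Matching positions: [8, 12]
Count: 2

2


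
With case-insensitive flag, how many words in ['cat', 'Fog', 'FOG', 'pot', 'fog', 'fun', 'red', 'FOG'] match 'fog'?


Case-insensitive matching: compare each word's lowercase form to 'fog'.
  'cat' -> lower='cat' -> no
  'Fog' -> lower='fog' -> MATCH
  'FOG' -> lower='fog' -> MATCH
  'pot' -> lower='pot' -> no
  'fog' -> lower='fog' -> MATCH
  'fun' -> lower='fun' -> no
  'red' -> lower='red' -> no
  'FOG' -> lower='fog' -> MATCH
Matches: ['Fog', 'FOG', 'fog', 'FOG']
Count: 4

4


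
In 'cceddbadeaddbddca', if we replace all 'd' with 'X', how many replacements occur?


re.sub('d', 'X', text) replaces every occurrence of 'd' with 'X'.
Text: 'cceddbadeaddbddca'
Scanning for 'd':
  pos 3: 'd' -> replacement #1
  pos 4: 'd' -> replacement #2
  pos 7: 'd' -> replacement #3
  pos 10: 'd' -> replacement #4
  pos 11: 'd' -> replacement #5
  pos 13: 'd' -> replacement #6
  pos 14: 'd' -> replacement #7
Total replacements: 7

7


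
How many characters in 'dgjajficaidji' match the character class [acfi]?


Character class [acfi] matches any of: {a, c, f, i}
Scanning string 'dgjajficaidji' character by character:
  pos 0: 'd' -> no
  pos 1: 'g' -> no
  pos 2: 'j' -> no
  pos 3: 'a' -> MATCH
  pos 4: 'j' -> no
  pos 5: 'f' -> MATCH
  pos 6: 'i' -> MATCH
  pos 7: 'c' -> MATCH
  pos 8: 'a' -> MATCH
  pos 9: 'i' -> MATCH
  pos 10: 'd' -> no
  pos 11: 'j' -> no
  pos 12: 'i' -> MATCH
Total matches: 7

7


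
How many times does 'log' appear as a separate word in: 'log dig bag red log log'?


Scanning each word for exact match 'log':
  Word 1: 'log' -> MATCH
  Word 2: 'dig' -> no
  Word 3: 'bag' -> no
  Word 4: 'red' -> no
  Word 5: 'log' -> MATCH
  Word 6: 'log' -> MATCH
Total matches: 3

3


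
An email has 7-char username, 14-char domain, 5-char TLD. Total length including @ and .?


An email address has format: username@domain.tld
Username length: 7
'@' character: 1
Domain length: 14
'.' character: 1
TLD length: 5
Total = 7 + 1 + 14 + 1 + 5 = 28

28


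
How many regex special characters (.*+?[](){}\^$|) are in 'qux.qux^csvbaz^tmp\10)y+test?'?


Regex special characters are: . * + ? [ ] ( ) { } \ ^ $ |
Scanning 'qux.qux^csvbaz^tmp\10)y+test?':
  pos 3: '.' -> SPECIAL
  pos 7: '^' -> SPECIAL
  pos 14: '^' -> SPECIAL
  pos 18: '\' -> SPECIAL
  pos 21: ')' -> SPECIAL
  pos 23: '+' -> SPECIAL
  pos 28: '?' -> SPECIAL
Special chars found: ['.', '^', '^', '\\', ')', '+', '?']
Total: 7

7


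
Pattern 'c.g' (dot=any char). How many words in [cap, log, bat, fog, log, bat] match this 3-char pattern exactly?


Pattern 'c.g' means: starts with 'c', any single char, ends with 'g'.
Checking each word (must be exactly 3 chars):
  'cap' (len=3): no
  'log' (len=3): no
  'bat' (len=3): no
  'fog' (len=3): no
  'log' (len=3): no
  'bat' (len=3): no
Matching words: []
Total: 0

0


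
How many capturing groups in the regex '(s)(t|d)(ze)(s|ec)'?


To count capturing groups, count each '(' that starts a group.
Pattern: '(s)(t|d)(ze)(s|ec)'
Walking through the pattern:
  Position 0: '(' -> group #1
  Position 3: '(' -> group #2
  Position 8: '(' -> group #3
  Position 12: '(' -> group #4
Total capturing groups: 4

4


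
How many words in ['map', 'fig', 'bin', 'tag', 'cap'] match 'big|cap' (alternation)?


Alternation 'big|cap' matches either 'big' or 'cap'.
Checking each word:
  'map' -> no
  'fig' -> no
  'bin' -> no
  'tag' -> no
  'cap' -> MATCH
Matches: ['cap']
Count: 1

1


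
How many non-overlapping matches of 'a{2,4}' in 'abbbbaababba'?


Pattern 'a{2,4}' matches between 2 and 4 consecutive a's (greedy).
String: 'abbbbaababba'
Finding runs of a's and applying greedy matching:
  Run at pos 0: 'a' (length 1)
  Run at pos 5: 'aa' (length 2)
  Run at pos 8: 'a' (length 1)
  Run at pos 11: 'a' (length 1)
Matches: ['aa']
Count: 1

1


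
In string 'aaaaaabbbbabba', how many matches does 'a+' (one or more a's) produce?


Pattern 'a+' matches one or more consecutive a's.
String: 'aaaaaabbbbabba'
Scanning for runs of a:
  Match 1: 'aaaaaa' (length 6)
  Match 2: 'a' (length 1)
  Match 3: 'a' (length 1)
Total matches: 3

3


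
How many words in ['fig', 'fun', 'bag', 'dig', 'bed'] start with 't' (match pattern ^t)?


Pattern ^t anchors to start of word. Check which words begin with 't':
  'fig' -> no
  'fun' -> no
  'bag' -> no
  'dig' -> no
  'bed' -> no
Matching words: []
Count: 0

0


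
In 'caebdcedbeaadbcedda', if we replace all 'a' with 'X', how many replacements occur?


re.sub('a', 'X', text) replaces every occurrence of 'a' with 'X'.
Text: 'caebdcedbeaadbcedda'
Scanning for 'a':
  pos 1: 'a' -> replacement #1
  pos 10: 'a' -> replacement #2
  pos 11: 'a' -> replacement #3
  pos 18: 'a' -> replacement #4
Total replacements: 4

4


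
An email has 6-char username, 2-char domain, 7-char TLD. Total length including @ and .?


An email address has format: username@domain.tld
Username length: 6
'@' character: 1
Domain length: 2
'.' character: 1
TLD length: 7
Total = 6 + 1 + 2 + 1 + 7 = 17

17


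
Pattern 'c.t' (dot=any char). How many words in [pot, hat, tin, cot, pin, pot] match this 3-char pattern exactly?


Pattern 'c.t' means: starts with 'c', any single char, ends with 't'.
Checking each word (must be exactly 3 chars):
  'pot' (len=3): no
  'hat' (len=3): no
  'tin' (len=3): no
  'cot' (len=3): MATCH
  'pin' (len=3): no
  'pot' (len=3): no
Matching words: ['cot']
Total: 1

1


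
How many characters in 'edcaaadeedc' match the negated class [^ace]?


Negated class [^ace] matches any char NOT in {a, c, e}
Scanning 'edcaaadeedc':
  pos 0: 'e' -> no (excluded)
  pos 1: 'd' -> MATCH
  pos 2: 'c' -> no (excluded)
  pos 3: 'a' -> no (excluded)
  pos 4: 'a' -> no (excluded)
  pos 5: 'a' -> no (excluded)
  pos 6: 'd' -> MATCH
  pos 7: 'e' -> no (excluded)
  pos 8: 'e' -> no (excluded)
  pos 9: 'd' -> MATCH
  pos 10: 'c' -> no (excluded)
Total matches: 3

3


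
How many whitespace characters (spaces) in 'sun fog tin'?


\s matches whitespace characters (spaces, tabs, etc.).
Text: 'sun fog tin'
This text has 3 words separated by spaces.
Number of spaces = number of words - 1 = 3 - 1 = 2

2


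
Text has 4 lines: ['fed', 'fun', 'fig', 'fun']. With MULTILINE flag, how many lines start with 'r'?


With MULTILINE flag, ^ matches the start of each line.
Lines: ['fed', 'fun', 'fig', 'fun']
Checking which lines start with 'r':
  Line 1: 'fed' -> no
  Line 2: 'fun' -> no
  Line 3: 'fig' -> no
  Line 4: 'fun' -> no
Matching lines: []
Count: 0

0


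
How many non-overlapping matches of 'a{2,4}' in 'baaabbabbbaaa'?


Pattern 'a{2,4}' matches between 2 and 4 consecutive a's (greedy).
String: 'baaabbabbbaaa'
Finding runs of a's and applying greedy matching:
  Run at pos 1: 'aaa' (length 3)
  Run at pos 6: 'a' (length 1)
  Run at pos 10: 'aaa' (length 3)
Matches: ['aaa', 'aaa']
Count: 2

2


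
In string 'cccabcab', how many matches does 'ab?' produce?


Pattern 'ab?' matches 'a' optionally followed by 'b'.
String: 'cccabcab'
Scanning left to right for 'a' then checking next char:
  Match 1: 'ab' (a followed by b)
  Match 2: 'ab' (a followed by b)
Total matches: 2

2


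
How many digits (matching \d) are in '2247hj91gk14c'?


\d matches any digit 0-9.
Scanning '2247hj91gk14c':
  pos 0: '2' -> DIGIT
  pos 1: '2' -> DIGIT
  pos 2: '4' -> DIGIT
  pos 3: '7' -> DIGIT
  pos 6: '9' -> DIGIT
  pos 7: '1' -> DIGIT
  pos 10: '1' -> DIGIT
  pos 11: '4' -> DIGIT
Digits found: ['2', '2', '4', '7', '9', '1', '1', '4']
Total: 8

8


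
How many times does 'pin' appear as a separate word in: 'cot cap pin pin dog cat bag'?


Scanning each word for exact match 'pin':
  Word 1: 'cot' -> no
  Word 2: 'cap' -> no
  Word 3: 'pin' -> MATCH
  Word 4: 'pin' -> MATCH
  Word 5: 'dog' -> no
  Word 6: 'cat' -> no
  Word 7: 'bag' -> no
Total matches: 2

2


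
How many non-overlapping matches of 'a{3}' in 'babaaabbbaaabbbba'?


Pattern 'a{3}' matches exactly 3 consecutive a's (greedy, non-overlapping).
String: 'babaaabbbaaabbbba'
Scanning for runs of a's:
  Run at pos 1: 'a' (length 1) -> 0 match(es)
  Run at pos 3: 'aaa' (length 3) -> 1 match(es)
  Run at pos 9: 'aaa' (length 3) -> 1 match(es)
  Run at pos 16: 'a' (length 1) -> 0 match(es)
Matches found: ['aaa', 'aaa']
Total: 2

2


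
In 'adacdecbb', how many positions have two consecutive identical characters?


Looking for consecutive identical characters in 'adacdecbb':
  pos 0-1: 'a' vs 'd' -> different
  pos 1-2: 'd' vs 'a' -> different
  pos 2-3: 'a' vs 'c' -> different
  pos 3-4: 'c' vs 'd' -> different
  pos 4-5: 'd' vs 'e' -> different
  pos 5-6: 'e' vs 'c' -> different
  pos 6-7: 'c' vs 'b' -> different
  pos 7-8: 'b' vs 'b' -> MATCH ('bb')
Consecutive identical pairs: ['bb']
Count: 1

1


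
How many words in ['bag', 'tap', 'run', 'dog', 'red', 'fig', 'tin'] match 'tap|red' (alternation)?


Alternation 'tap|red' matches either 'tap' or 'red'.
Checking each word:
  'bag' -> no
  'tap' -> MATCH
  'run' -> no
  'dog' -> no
  'red' -> MATCH
  'fig' -> no
  'tin' -> no
Matches: ['tap', 'red']
Count: 2

2


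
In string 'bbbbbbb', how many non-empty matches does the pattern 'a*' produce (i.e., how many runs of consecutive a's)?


Pattern 'a*' matches zero or more a's. We want non-empty runs of consecutive a's.
String: 'bbbbbbb'
Walking through the string to find runs of a's:
Non-empty runs found: []
Count: 0

0


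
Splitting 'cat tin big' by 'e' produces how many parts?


Splitting by 'e' breaks the string at each occurrence of the separator.
Text: 'cat tin big'
Parts after split:
  Part 1: 'cat tin big'
Total parts: 1

1


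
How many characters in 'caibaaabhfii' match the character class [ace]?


Character class [ace] matches any of: {a, c, e}
Scanning string 'caibaaabhfii' character by character:
  pos 0: 'c' -> MATCH
  pos 1: 'a' -> MATCH
  pos 2: 'i' -> no
  pos 3: 'b' -> no
  pos 4: 'a' -> MATCH
  pos 5: 'a' -> MATCH
  pos 6: 'a' -> MATCH
  pos 7: 'b' -> no
  pos 8: 'h' -> no
  pos 9: 'f' -> no
  pos 10: 'i' -> no
  pos 11: 'i' -> no
Total matches: 5

5


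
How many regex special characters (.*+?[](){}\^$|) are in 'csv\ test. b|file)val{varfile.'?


Regex special characters are: . * + ? [ ] ( ) { } \ ^ $ |
Scanning 'csv\ test. b|file)val{varfile.':
  pos 3: '\' -> SPECIAL
  pos 9: '.' -> SPECIAL
  pos 12: '|' -> SPECIAL
  pos 17: ')' -> SPECIAL
  pos 21: '{' -> SPECIAL
  pos 29: '.' -> SPECIAL
Special chars found: ['\\', '.', '|', ')', '{', '.']
Total: 6

6


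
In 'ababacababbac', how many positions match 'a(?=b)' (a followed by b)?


Lookahead 'a(?=b)' matches 'a' only when followed by 'b'.
String: 'ababacababbac'
Checking each position where char is 'a':
  pos 0: 'a' -> MATCH (next='b')
  pos 2: 'a' -> MATCH (next='b')
  pos 4: 'a' -> no (next='c')
  pos 6: 'a' -> MATCH (next='b')
  pos 8: 'a' -> MATCH (next='b')
  pos 11: 'a' -> no (next='c')
Matching positions: [0, 2, 6, 8]
Count: 4

4


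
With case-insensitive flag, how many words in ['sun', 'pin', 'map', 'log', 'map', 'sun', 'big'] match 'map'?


Case-insensitive matching: compare each word's lowercase form to 'map'.
  'sun' -> lower='sun' -> no
  'pin' -> lower='pin' -> no
  'map' -> lower='map' -> MATCH
  'log' -> lower='log' -> no
  'map' -> lower='map' -> MATCH
  'sun' -> lower='sun' -> no
  'big' -> lower='big' -> no
Matches: ['map', 'map']
Count: 2

2


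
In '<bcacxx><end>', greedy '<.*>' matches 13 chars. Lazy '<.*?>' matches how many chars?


Greedy '<.*>' tries to match as MUCH as possible.
Lazy '<.*?>' tries to match as LITTLE as possible.

String: '<bcacxx><end>'
Greedy '<.*>' starts at first '<' and extends to the LAST '>': '<bcacxx><end>' (13 chars)
Lazy '<.*?>' starts at first '<' and stops at the FIRST '>': '<bcacxx>' (8 chars)

8


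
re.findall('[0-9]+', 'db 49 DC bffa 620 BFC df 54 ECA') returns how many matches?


Pattern '[0-9]+' finds one or more digits.
Text: 'db 49 DC bffa 620 BFC df 54 ECA'
Scanning for matches:
  Match 1: '49'
  Match 2: '620'
  Match 3: '54'
Total matches: 3

3


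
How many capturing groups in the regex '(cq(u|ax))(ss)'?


To count capturing groups, count each '(' that starts a group.
Pattern: '(cq(u|ax))(ss)'
Walking through the pattern:
  Position 0: '(' -> group #1
  Position 3: '(' -> group #2
  Position 10: '(' -> group #3
Total capturing groups: 3

3


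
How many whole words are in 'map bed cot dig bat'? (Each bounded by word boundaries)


Word boundaries (\b) mark the start/end of each word.
Text: 'map bed cot dig bat'
Splitting by whitespace:
  Word 1: 'map'
  Word 2: 'bed'
  Word 3: 'cot'
  Word 4: 'dig'
  Word 5: 'bat'
Total whole words: 5

5


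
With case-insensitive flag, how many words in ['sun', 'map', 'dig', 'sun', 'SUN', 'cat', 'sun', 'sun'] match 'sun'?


Case-insensitive matching: compare each word's lowercase form to 'sun'.
  'sun' -> lower='sun' -> MATCH
  'map' -> lower='map' -> no
  'dig' -> lower='dig' -> no
  'sun' -> lower='sun' -> MATCH
  'SUN' -> lower='sun' -> MATCH
  'cat' -> lower='cat' -> no
  'sun' -> lower='sun' -> MATCH
  'sun' -> lower='sun' -> MATCH
Matches: ['sun', 'sun', 'SUN', 'sun', 'sun']
Count: 5

5


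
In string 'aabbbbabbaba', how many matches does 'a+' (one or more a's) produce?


Pattern 'a+' matches one or more consecutive a's.
String: 'aabbbbabbaba'
Scanning for runs of a:
  Match 1: 'aa' (length 2)
  Match 2: 'a' (length 1)
  Match 3: 'a' (length 1)
  Match 4: 'a' (length 1)
Total matches: 4

4


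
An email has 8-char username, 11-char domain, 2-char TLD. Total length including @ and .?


An email address has format: username@domain.tld
Username length: 8
'@' character: 1
Domain length: 11
'.' character: 1
TLD length: 2
Total = 8 + 1 + 11 + 1 + 2 = 23

23


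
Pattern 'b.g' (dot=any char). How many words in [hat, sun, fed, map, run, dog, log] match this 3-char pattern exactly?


Pattern 'b.g' means: starts with 'b', any single char, ends with 'g'.
Checking each word (must be exactly 3 chars):
  'hat' (len=3): no
  'sun' (len=3): no
  'fed' (len=3): no
  'map' (len=3): no
  'run' (len=3): no
  'dog' (len=3): no
  'log' (len=3): no
Matching words: []
Total: 0

0


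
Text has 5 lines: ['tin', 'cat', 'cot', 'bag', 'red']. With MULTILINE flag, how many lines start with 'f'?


With MULTILINE flag, ^ matches the start of each line.
Lines: ['tin', 'cat', 'cot', 'bag', 'red']
Checking which lines start with 'f':
  Line 1: 'tin' -> no
  Line 2: 'cat' -> no
  Line 3: 'cot' -> no
  Line 4: 'bag' -> no
  Line 5: 'red' -> no
Matching lines: []
Count: 0

0


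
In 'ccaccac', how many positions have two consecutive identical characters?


Looking for consecutive identical characters in 'ccaccac':
  pos 0-1: 'c' vs 'c' -> MATCH ('cc')
  pos 1-2: 'c' vs 'a' -> different
  pos 2-3: 'a' vs 'c' -> different
  pos 3-4: 'c' vs 'c' -> MATCH ('cc')
  pos 4-5: 'c' vs 'a' -> different
  pos 5-6: 'a' vs 'c' -> different
Consecutive identical pairs: ['cc', 'cc']
Count: 2

2


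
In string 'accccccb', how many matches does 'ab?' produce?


Pattern 'ab?' matches 'a' optionally followed by 'b'.
String: 'accccccb'
Scanning left to right for 'a' then checking next char:
  Match 1: 'a' (a not followed by b)
Total matches: 1

1


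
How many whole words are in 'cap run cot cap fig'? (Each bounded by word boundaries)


Word boundaries (\b) mark the start/end of each word.
Text: 'cap run cot cap fig'
Splitting by whitespace:
  Word 1: 'cap'
  Word 2: 'run'
  Word 3: 'cot'
  Word 4: 'cap'
  Word 5: 'fig'
Total whole words: 5

5


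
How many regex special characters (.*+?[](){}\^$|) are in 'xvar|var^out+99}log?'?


Regex special characters are: . * + ? [ ] ( ) { } \ ^ $ |
Scanning 'xvar|var^out+99}log?':
  pos 4: '|' -> SPECIAL
  pos 8: '^' -> SPECIAL
  pos 12: '+' -> SPECIAL
  pos 15: '}' -> SPECIAL
  pos 19: '?' -> SPECIAL
Special chars found: ['|', '^', '+', '}', '?']
Total: 5

5


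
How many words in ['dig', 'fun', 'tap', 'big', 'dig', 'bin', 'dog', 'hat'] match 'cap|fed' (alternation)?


Alternation 'cap|fed' matches either 'cap' or 'fed'.
Checking each word:
  'dig' -> no
  'fun' -> no
  'tap' -> no
  'big' -> no
  'dig' -> no
  'bin' -> no
  'dog' -> no
  'hat' -> no
Matches: []
Count: 0

0


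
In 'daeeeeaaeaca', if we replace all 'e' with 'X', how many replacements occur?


re.sub('e', 'X', text) replaces every occurrence of 'e' with 'X'.
Text: 'daeeeeaaeaca'
Scanning for 'e':
  pos 2: 'e' -> replacement #1
  pos 3: 'e' -> replacement #2
  pos 4: 'e' -> replacement #3
  pos 5: 'e' -> replacement #4
  pos 8: 'e' -> replacement #5
Total replacements: 5

5


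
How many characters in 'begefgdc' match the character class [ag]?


Character class [ag] matches any of: {a, g}
Scanning string 'begefgdc' character by character:
  pos 0: 'b' -> no
  pos 1: 'e' -> no
  pos 2: 'g' -> MATCH
  pos 3: 'e' -> no
  pos 4: 'f' -> no
  pos 5: 'g' -> MATCH
  pos 6: 'd' -> no
  pos 7: 'c' -> no
Total matches: 2

2


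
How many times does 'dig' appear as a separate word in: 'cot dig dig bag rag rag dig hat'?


Scanning each word for exact match 'dig':
  Word 1: 'cot' -> no
  Word 2: 'dig' -> MATCH
  Word 3: 'dig' -> MATCH
  Word 4: 'bag' -> no
  Word 5: 'rag' -> no
  Word 6: 'rag' -> no
  Word 7: 'dig' -> MATCH
  Word 8: 'hat' -> no
Total matches: 3

3


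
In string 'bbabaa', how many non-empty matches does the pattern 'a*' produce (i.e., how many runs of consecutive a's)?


Pattern 'a*' matches zero or more a's. We want non-empty runs of consecutive a's.
String: 'bbabaa'
Walking through the string to find runs of a's:
  Run 1: positions 2-2 -> 'a'
  Run 2: positions 4-5 -> 'aa'
Non-empty runs found: ['a', 'aa']
Count: 2

2


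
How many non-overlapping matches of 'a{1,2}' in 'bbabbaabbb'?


Pattern 'a{1,2}' matches between 1 and 2 consecutive a's (greedy).
String: 'bbabbaabbb'
Finding runs of a's and applying greedy matching:
  Run at pos 2: 'a' (length 1)
  Run at pos 5: 'aa' (length 2)
Matches: ['a', 'aa']
Count: 2

2


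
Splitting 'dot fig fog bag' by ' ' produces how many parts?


Splitting by ' ' breaks the string at each occurrence of the separator.
Text: 'dot fig fog bag'
Parts after split:
  Part 1: 'dot'
  Part 2: 'fig'
  Part 3: 'fog'
  Part 4: 'bag'
Total parts: 4

4


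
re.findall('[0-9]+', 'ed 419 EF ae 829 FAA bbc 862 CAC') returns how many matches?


Pattern '[0-9]+' finds one or more digits.
Text: 'ed 419 EF ae 829 FAA bbc 862 CAC'
Scanning for matches:
  Match 1: '419'
  Match 2: '829'
  Match 3: '862'
Total matches: 3

3


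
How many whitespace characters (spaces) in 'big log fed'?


\s matches whitespace characters (spaces, tabs, etc.).
Text: 'big log fed'
This text has 3 words separated by spaces.
Number of spaces = number of words - 1 = 3 - 1 = 2

2


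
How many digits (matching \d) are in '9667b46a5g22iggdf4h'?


\d matches any digit 0-9.
Scanning '9667b46a5g22iggdf4h':
  pos 0: '9' -> DIGIT
  pos 1: '6' -> DIGIT
  pos 2: '6' -> DIGIT
  pos 3: '7' -> DIGIT
  pos 5: '4' -> DIGIT
  pos 6: '6' -> DIGIT
  pos 8: '5' -> DIGIT
  pos 10: '2' -> DIGIT
  pos 11: '2' -> DIGIT
  pos 17: '4' -> DIGIT
Digits found: ['9', '6', '6', '7', '4', '6', '5', '2', '2', '4']
Total: 10

10


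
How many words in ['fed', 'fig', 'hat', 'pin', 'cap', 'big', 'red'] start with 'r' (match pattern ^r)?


Pattern ^r anchors to start of word. Check which words begin with 'r':
  'fed' -> no
  'fig' -> no
  'hat' -> no
  'pin' -> no
  'cap' -> no
  'big' -> no
  'red' -> MATCH (starts with 'r')
Matching words: ['red']
Count: 1

1


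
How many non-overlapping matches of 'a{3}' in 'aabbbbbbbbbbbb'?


Pattern 'a{3}' matches exactly 3 consecutive a's (greedy, non-overlapping).
String: 'aabbbbbbbbbbbb'
Scanning for runs of a's:
  Run at pos 0: 'aa' (length 2) -> 0 match(es)
Matches found: []
Total: 0

0


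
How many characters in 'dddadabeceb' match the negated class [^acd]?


Negated class [^acd] matches any char NOT in {a, c, d}
Scanning 'dddadabeceb':
  pos 0: 'd' -> no (excluded)
  pos 1: 'd' -> no (excluded)
  pos 2: 'd' -> no (excluded)
  pos 3: 'a' -> no (excluded)
  pos 4: 'd' -> no (excluded)
  pos 5: 'a' -> no (excluded)
  pos 6: 'b' -> MATCH
  pos 7: 'e' -> MATCH
  pos 8: 'c' -> no (excluded)
  pos 9: 'e' -> MATCH
  pos 10: 'b' -> MATCH
Total matches: 4

4


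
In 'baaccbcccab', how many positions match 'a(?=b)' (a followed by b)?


Lookahead 'a(?=b)' matches 'a' only when followed by 'b'.
String: 'baaccbcccab'
Checking each position where char is 'a':
  pos 1: 'a' -> no (next='a')
  pos 2: 'a' -> no (next='c')
  pos 9: 'a' -> MATCH (next='b')
Matching positions: [9]
Count: 1

1


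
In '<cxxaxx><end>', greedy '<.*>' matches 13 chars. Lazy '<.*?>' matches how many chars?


Greedy '<.*>' tries to match as MUCH as possible.
Lazy '<.*?>' tries to match as LITTLE as possible.

String: '<cxxaxx><end>'
Greedy '<.*>' starts at first '<' and extends to the LAST '>': '<cxxaxx><end>' (13 chars)
Lazy '<.*?>' starts at first '<' and stops at the FIRST '>': '<cxxaxx>' (8 chars)

8


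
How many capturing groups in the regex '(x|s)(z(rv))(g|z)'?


To count capturing groups, count each '(' that starts a group.
Pattern: '(x|s)(z(rv))(g|z)'
Walking through the pattern:
  Position 0: '(' -> group #1
  Position 5: '(' -> group #2
  Position 7: '(' -> group #3
  Position 12: '(' -> group #4
Total capturing groups: 4

4


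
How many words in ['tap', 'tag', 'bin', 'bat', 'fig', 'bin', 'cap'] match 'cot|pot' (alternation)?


Alternation 'cot|pot' matches either 'cot' or 'pot'.
Checking each word:
  'tap' -> no
  'tag' -> no
  'bin' -> no
  'bat' -> no
  'fig' -> no
  'bin' -> no
  'cap' -> no
Matches: []
Count: 0

0


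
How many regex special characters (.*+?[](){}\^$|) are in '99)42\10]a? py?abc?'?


Regex special characters are: . * + ? [ ] ( ) { } \ ^ $ |
Scanning '99)42\10]a? py?abc?':
  pos 2: ')' -> SPECIAL
  pos 5: '\' -> SPECIAL
  pos 8: ']' -> SPECIAL
  pos 10: '?' -> SPECIAL
  pos 14: '?' -> SPECIAL
  pos 18: '?' -> SPECIAL
Special chars found: [')', '\\', ']', '?', '?', '?']
Total: 6

6


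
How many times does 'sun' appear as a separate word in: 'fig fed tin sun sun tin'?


Scanning each word for exact match 'sun':
  Word 1: 'fig' -> no
  Word 2: 'fed' -> no
  Word 3: 'tin' -> no
  Word 4: 'sun' -> MATCH
  Word 5: 'sun' -> MATCH
  Word 6: 'tin' -> no
Total matches: 2

2


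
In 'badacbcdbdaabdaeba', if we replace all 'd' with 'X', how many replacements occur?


re.sub('d', 'X', text) replaces every occurrence of 'd' with 'X'.
Text: 'badacbcdbdaabdaeba'
Scanning for 'd':
  pos 2: 'd' -> replacement #1
  pos 7: 'd' -> replacement #2
  pos 9: 'd' -> replacement #3
  pos 13: 'd' -> replacement #4
Total replacements: 4

4


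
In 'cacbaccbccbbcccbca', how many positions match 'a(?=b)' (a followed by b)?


Lookahead 'a(?=b)' matches 'a' only when followed by 'b'.
String: 'cacbaccbccbbcccbca'
Checking each position where char is 'a':
  pos 1: 'a' -> no (next='c')
  pos 4: 'a' -> no (next='c')
Matching positions: []
Count: 0

0


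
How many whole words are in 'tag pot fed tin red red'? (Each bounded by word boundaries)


Word boundaries (\b) mark the start/end of each word.
Text: 'tag pot fed tin red red'
Splitting by whitespace:
  Word 1: 'tag'
  Word 2: 'pot'
  Word 3: 'fed'
  Word 4: 'tin'
  Word 5: 'red'
  Word 6: 'red'
Total whole words: 6

6


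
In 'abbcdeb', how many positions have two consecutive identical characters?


Looking for consecutive identical characters in 'abbcdeb':
  pos 0-1: 'a' vs 'b' -> different
  pos 1-2: 'b' vs 'b' -> MATCH ('bb')
  pos 2-3: 'b' vs 'c' -> different
  pos 3-4: 'c' vs 'd' -> different
  pos 4-5: 'd' vs 'e' -> different
  pos 5-6: 'e' vs 'b' -> different
Consecutive identical pairs: ['bb']
Count: 1

1


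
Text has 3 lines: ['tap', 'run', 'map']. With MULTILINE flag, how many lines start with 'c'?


With MULTILINE flag, ^ matches the start of each line.
Lines: ['tap', 'run', 'map']
Checking which lines start with 'c':
  Line 1: 'tap' -> no
  Line 2: 'run' -> no
  Line 3: 'map' -> no
Matching lines: []
Count: 0

0


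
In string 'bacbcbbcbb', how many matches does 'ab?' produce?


Pattern 'ab?' matches 'a' optionally followed by 'b'.
String: 'bacbcbbcbb'
Scanning left to right for 'a' then checking next char:
  Match 1: 'a' (a not followed by b)
Total matches: 1

1


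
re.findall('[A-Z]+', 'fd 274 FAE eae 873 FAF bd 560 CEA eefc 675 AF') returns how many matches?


Pattern '[A-Z]+' finds one or more uppercase letters.
Text: 'fd 274 FAE eae 873 FAF bd 560 CEA eefc 675 AF'
Scanning for matches:
  Match 1: 'FAE'
  Match 2: 'FAF'
  Match 3: 'CEA'
  Match 4: 'AF'
Total matches: 4

4


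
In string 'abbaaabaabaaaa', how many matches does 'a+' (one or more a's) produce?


Pattern 'a+' matches one or more consecutive a's.
String: 'abbaaabaabaaaa'
Scanning for runs of a:
  Match 1: 'a' (length 1)
  Match 2: 'aaa' (length 3)
  Match 3: 'aa' (length 2)
  Match 4: 'aaaa' (length 4)
Total matches: 4

4


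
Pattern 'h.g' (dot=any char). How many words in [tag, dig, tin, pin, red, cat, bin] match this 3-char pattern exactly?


Pattern 'h.g' means: starts with 'h', any single char, ends with 'g'.
Checking each word (must be exactly 3 chars):
  'tag' (len=3): no
  'dig' (len=3): no
  'tin' (len=3): no
  'pin' (len=3): no
  'red' (len=3): no
  'cat' (len=3): no
  'bin' (len=3): no
Matching words: []
Total: 0

0


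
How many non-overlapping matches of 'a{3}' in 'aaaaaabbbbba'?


Pattern 'a{3}' matches exactly 3 consecutive a's (greedy, non-overlapping).
String: 'aaaaaabbbbba'
Scanning for runs of a's:
  Run at pos 0: 'aaaaaa' (length 6) -> 2 match(es)
  Run at pos 11: 'a' (length 1) -> 0 match(es)
Matches found: ['aaa', 'aaa']
Total: 2

2


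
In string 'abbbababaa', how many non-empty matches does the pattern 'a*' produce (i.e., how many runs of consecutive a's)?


Pattern 'a*' matches zero or more a's. We want non-empty runs of consecutive a's.
String: 'abbbababaa'
Walking through the string to find runs of a's:
  Run 1: positions 0-0 -> 'a'
  Run 2: positions 4-4 -> 'a'
  Run 3: positions 6-6 -> 'a'
  Run 4: positions 8-9 -> 'aa'
Non-empty runs found: ['a', 'a', 'a', 'aa']
Count: 4

4


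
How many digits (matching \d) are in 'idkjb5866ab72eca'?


\d matches any digit 0-9.
Scanning 'idkjb5866ab72eca':
  pos 5: '5' -> DIGIT
  pos 6: '8' -> DIGIT
  pos 7: '6' -> DIGIT
  pos 8: '6' -> DIGIT
  pos 11: '7' -> DIGIT
  pos 12: '2' -> DIGIT
Digits found: ['5', '8', '6', '6', '7', '2']
Total: 6

6


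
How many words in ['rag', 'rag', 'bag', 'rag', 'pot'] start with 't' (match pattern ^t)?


Pattern ^t anchors to start of word. Check which words begin with 't':
  'rag' -> no
  'rag' -> no
  'bag' -> no
  'rag' -> no
  'pot' -> no
Matching words: []
Count: 0

0


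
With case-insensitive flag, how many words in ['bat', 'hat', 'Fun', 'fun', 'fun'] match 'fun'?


Case-insensitive matching: compare each word's lowercase form to 'fun'.
  'bat' -> lower='bat' -> no
  'hat' -> lower='hat' -> no
  'Fun' -> lower='fun' -> MATCH
  'fun' -> lower='fun' -> MATCH
  'fun' -> lower='fun' -> MATCH
Matches: ['Fun', 'fun', 'fun']
Count: 3

3


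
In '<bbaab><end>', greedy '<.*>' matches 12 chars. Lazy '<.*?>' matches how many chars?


Greedy '<.*>' tries to match as MUCH as possible.
Lazy '<.*?>' tries to match as LITTLE as possible.

String: '<bbaab><end>'
Greedy '<.*>' starts at first '<' and extends to the LAST '>': '<bbaab><end>' (12 chars)
Lazy '<.*?>' starts at first '<' and stops at the FIRST '>': '<bbaab>' (7 chars)

7


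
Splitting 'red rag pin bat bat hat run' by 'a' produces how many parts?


Splitting by 'a' breaks the string at each occurrence of the separator.
Text: 'red rag pin bat bat hat run'
Parts after split:
  Part 1: 'red r'
  Part 2: 'g pin b'
  Part 3: 't b'
  Part 4: 't h'
  Part 5: 't run'
Total parts: 5

5


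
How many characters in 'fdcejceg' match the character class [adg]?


Character class [adg] matches any of: {a, d, g}
Scanning string 'fdcejceg' character by character:
  pos 0: 'f' -> no
  pos 1: 'd' -> MATCH
  pos 2: 'c' -> no
  pos 3: 'e' -> no
  pos 4: 'j' -> no
  pos 5: 'c' -> no
  pos 6: 'e' -> no
  pos 7: 'g' -> MATCH
Total matches: 2

2


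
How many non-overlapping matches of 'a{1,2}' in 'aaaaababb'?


Pattern 'a{1,2}' matches between 1 and 2 consecutive a's (greedy).
String: 'aaaaababb'
Finding runs of a's and applying greedy matching:
  Run at pos 0: 'aaaaa' (length 5)
  Run at pos 6: 'a' (length 1)
Matches: ['aa', 'aa', 'a', 'a']
Count: 4

4


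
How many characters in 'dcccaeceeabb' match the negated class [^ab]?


Negated class [^ab] matches any char NOT in {a, b}
Scanning 'dcccaeceeabb':
  pos 0: 'd' -> MATCH
  pos 1: 'c' -> MATCH
  pos 2: 'c' -> MATCH
  pos 3: 'c' -> MATCH
  pos 4: 'a' -> no (excluded)
  pos 5: 'e' -> MATCH
  pos 6: 'c' -> MATCH
  pos 7: 'e' -> MATCH
  pos 8: 'e' -> MATCH
  pos 9: 'a' -> no (excluded)
  pos 10: 'b' -> no (excluded)
  pos 11: 'b' -> no (excluded)
Total matches: 8

8


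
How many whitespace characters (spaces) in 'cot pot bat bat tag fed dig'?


\s matches whitespace characters (spaces, tabs, etc.).
Text: 'cot pot bat bat tag fed dig'
This text has 7 words separated by spaces.
Number of spaces = number of words - 1 = 7 - 1 = 6

6


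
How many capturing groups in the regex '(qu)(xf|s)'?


To count capturing groups, count each '(' that starts a group.
Pattern: '(qu)(xf|s)'
Walking through the pattern:
  Position 0: '(' -> group #1
  Position 4: '(' -> group #2
Total capturing groups: 2

2


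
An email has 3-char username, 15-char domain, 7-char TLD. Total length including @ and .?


An email address has format: username@domain.tld
Username length: 3
'@' character: 1
Domain length: 15
'.' character: 1
TLD length: 7
Total = 3 + 1 + 15 + 1 + 7 = 27

27


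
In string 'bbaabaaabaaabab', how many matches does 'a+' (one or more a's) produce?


Pattern 'a+' matches one or more consecutive a's.
String: 'bbaabaaabaaabab'
Scanning for runs of a:
  Match 1: 'aa' (length 2)
  Match 2: 'aaa' (length 3)
  Match 3: 'aaa' (length 3)
  Match 4: 'a' (length 1)
Total matches: 4

4


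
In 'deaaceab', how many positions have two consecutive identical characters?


Looking for consecutive identical characters in 'deaaceab':
  pos 0-1: 'd' vs 'e' -> different
  pos 1-2: 'e' vs 'a' -> different
  pos 2-3: 'a' vs 'a' -> MATCH ('aa')
  pos 3-4: 'a' vs 'c' -> different
  pos 4-5: 'c' vs 'e' -> different
  pos 5-6: 'e' vs 'a' -> different
  pos 6-7: 'a' vs 'b' -> different
Consecutive identical pairs: ['aa']
Count: 1

1


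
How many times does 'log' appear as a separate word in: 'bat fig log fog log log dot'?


Scanning each word for exact match 'log':
  Word 1: 'bat' -> no
  Word 2: 'fig' -> no
  Word 3: 'log' -> MATCH
  Word 4: 'fog' -> no
  Word 5: 'log' -> MATCH
  Word 6: 'log' -> MATCH
  Word 7: 'dot' -> no
Total matches: 3

3
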